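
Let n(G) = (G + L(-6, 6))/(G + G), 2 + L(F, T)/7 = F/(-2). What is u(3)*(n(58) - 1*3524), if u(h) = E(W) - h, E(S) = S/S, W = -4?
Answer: 408719/58 ≈ 7046.9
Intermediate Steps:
E(S) = 1
L(F, T) = -14 - 7*F/2 (L(F, T) = -14 + 7*(F/(-2)) = -14 + 7*(F*(-½)) = -14 + 7*(-F/2) = -14 - 7*F/2)
n(G) = (7 + G)/(2*G) (n(G) = (G + (-14 - 7/2*(-6)))/(G + G) = (G + (-14 + 21))/((2*G)) = (G + 7)*(1/(2*G)) = (7 + G)*(1/(2*G)) = (7 + G)/(2*G))
u(h) = 1 - h
u(3)*(n(58) - 1*3524) = (1 - 1*3)*((½)*(7 + 58)/58 - 1*3524) = (1 - 3)*((½)*(1/58)*65 - 3524) = -2*(65/116 - 3524) = -2*(-408719/116) = 408719/58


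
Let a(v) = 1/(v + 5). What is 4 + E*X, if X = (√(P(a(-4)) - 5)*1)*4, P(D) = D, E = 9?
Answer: 4 + 72*I ≈ 4.0 + 72.0*I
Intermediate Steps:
a(v) = 1/(5 + v)
X = 8*I (X = (√(1/(5 - 4) - 5)*1)*4 = (√(1/1 - 5)*1)*4 = (√(1 - 5)*1)*4 = (√(-4)*1)*4 = ((2*I)*1)*4 = (2*I)*4 = 8*I ≈ 8.0*I)
4 + E*X = 4 + 9*(8*I) = 4 + 72*I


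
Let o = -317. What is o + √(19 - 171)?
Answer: -317 + 2*I*√38 ≈ -317.0 + 12.329*I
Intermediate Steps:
o + √(19 - 171) = -317 + √(19 - 171) = -317 + √(-152) = -317 + 2*I*√38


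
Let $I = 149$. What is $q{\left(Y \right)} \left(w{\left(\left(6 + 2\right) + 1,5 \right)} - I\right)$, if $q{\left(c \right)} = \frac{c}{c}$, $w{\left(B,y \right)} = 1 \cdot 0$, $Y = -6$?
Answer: $-149$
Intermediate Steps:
$w{\left(B,y \right)} = 0$
$q{\left(c \right)} = 1$
$q{\left(Y \right)} \left(w{\left(\left(6 + 2\right) + 1,5 \right)} - I\right) = 1 \left(0 - 149\right) = 1 \left(-149\right) = -149$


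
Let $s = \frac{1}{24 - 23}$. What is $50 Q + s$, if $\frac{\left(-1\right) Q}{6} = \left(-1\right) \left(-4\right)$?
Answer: $-1199$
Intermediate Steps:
$Q = -24$ ($Q = - 6 \left(\left(-1\right) \left(-4\right)\right) = \left(-6\right) 4 = -24$)
$s = 1$ ($s = 1^{-1} = 1$)
$50 Q + s = 50 \left(-24\right) + 1 = -1200 + 1 = -1199$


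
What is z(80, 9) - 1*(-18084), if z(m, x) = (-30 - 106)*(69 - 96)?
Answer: 21756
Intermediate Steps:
z(m, x) = 3672 (z(m, x) = -136*(-27) = 3672)
z(80, 9) - 1*(-18084) = 3672 - 1*(-18084) = 3672 + 18084 = 21756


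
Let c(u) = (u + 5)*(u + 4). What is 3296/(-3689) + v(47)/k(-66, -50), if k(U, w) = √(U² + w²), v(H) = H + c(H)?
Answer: -3296/3689 + 2699*√1714/3428 ≈ 31.703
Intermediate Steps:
c(u) = (4 + u)*(5 + u) (c(u) = (5 + u)*(4 + u) = (4 + u)*(5 + u))
v(H) = 20 + H² + 10*H (v(H) = H + (20 + H² + 9*H) = 20 + H² + 10*H)
3296/(-3689) + v(47)/k(-66, -50) = 3296/(-3689) + (20 + 47² + 10*47)/(√((-66)² + (-50)²)) = 3296*(-1/3689) + (20 + 2209 + 470)/(√(4356 + 2500)) = -3296/3689 + 2699/(√6856) = -3296/3689 + 2699/((2*√1714)) = -3296/3689 + 2699*(√1714/3428) = -3296/3689 + 2699*√1714/3428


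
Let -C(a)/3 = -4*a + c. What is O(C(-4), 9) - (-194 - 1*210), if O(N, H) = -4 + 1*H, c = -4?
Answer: 409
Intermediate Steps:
C(a) = 12 + 12*a (C(a) = -3*(-4*a - 4) = -3*(-4 - 4*a) = 12 + 12*a)
O(N, H) = -4 + H
O(C(-4), 9) - (-194 - 1*210) = (-4 + 9) - (-194 - 1*210) = 5 - (-194 - 210) = 5 - 1*(-404) = 5 + 404 = 409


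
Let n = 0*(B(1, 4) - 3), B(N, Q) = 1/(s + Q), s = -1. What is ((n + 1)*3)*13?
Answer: 39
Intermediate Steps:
B(N, Q) = 1/(-1 + Q)
n = 0 (n = 0*(1/(-1 + 4) - 3) = 0*(1/3 - 3) = 0*(⅓ - 3) = 0*(-8/3) = 0)
((n + 1)*3)*13 = ((0 + 1)*3)*13 = (1*3)*13 = 3*13 = 39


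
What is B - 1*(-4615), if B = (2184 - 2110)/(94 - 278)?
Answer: 424543/92 ≈ 4614.6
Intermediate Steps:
B = -37/92 (B = 74/(-184) = 74*(-1/184) = -37/92 ≈ -0.40217)
B - 1*(-4615) = -37/92 - 1*(-4615) = -37/92 + 4615 = 424543/92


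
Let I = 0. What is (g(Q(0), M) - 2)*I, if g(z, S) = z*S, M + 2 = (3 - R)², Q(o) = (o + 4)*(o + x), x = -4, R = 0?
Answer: 0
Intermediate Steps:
Q(o) = (-4 + o)*(4 + o) (Q(o) = (o + 4)*(o - 4) = (4 + o)*(-4 + o) = (-4 + o)*(4 + o))
M = 7 (M = -2 + (3 - 1*0)² = -2 + (3 + 0)² = -2 + 3² = -2 + 9 = 7)
g(z, S) = S*z
(g(Q(0), M) - 2)*I = (7*(-16 + 0²) - 2)*0 = (7*(-16 + 0) - 2)*0 = (7*(-16) - 2)*0 = (-112 - 2)*0 = -114*0 = 0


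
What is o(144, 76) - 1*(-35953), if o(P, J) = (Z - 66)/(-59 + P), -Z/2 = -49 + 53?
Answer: 3055931/85 ≈ 35952.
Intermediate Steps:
Z = -8 (Z = -2*(-49 + 53) = -2*4 = -8)
o(P, J) = -74/(-59 + P) (o(P, J) = (-8 - 66)/(-59 + P) = -74/(-59 + P))
o(144, 76) - 1*(-35953) = -74/(-59 + 144) - 1*(-35953) = -74/85 + 35953 = 3055931/85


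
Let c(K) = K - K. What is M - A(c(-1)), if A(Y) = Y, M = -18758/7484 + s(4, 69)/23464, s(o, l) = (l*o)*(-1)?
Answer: -13818853/5487643 ≈ -2.5182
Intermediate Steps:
s(o, l) = -l*o
c(K) = 0
M = -13818853/5487643 (M = -18758/7484 - 1*69*4/23464 = -18758*1/7484 - 276*1/23464 = -9379/3742 - 69/5866 = -13818853/5487643 ≈ -2.5182)
M - A(c(-1)) = -13818853/5487643 - 1*0 = -13818853/5487643 + 0 = -13818853/5487643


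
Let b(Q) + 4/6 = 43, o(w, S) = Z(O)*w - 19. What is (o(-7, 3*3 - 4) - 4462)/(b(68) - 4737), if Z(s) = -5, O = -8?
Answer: 6669/7042 ≈ 0.94703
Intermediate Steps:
o(w, S) = -19 - 5*w (o(w, S) = -5*w - 19 = -19 - 5*w)
b(Q) = 127/3 (b(Q) = -2/3 + 43 = 127/3)
(o(-7, 3*3 - 4) - 4462)/(b(68) - 4737) = ((-19 - 5*(-7)) - 4462)/(127/3 - 4737) = ((-19 + 35) - 4462)/(-14084/3) = (16 - 4462)*(-3/14084) = -4446*(-3/14084) = 6669/7042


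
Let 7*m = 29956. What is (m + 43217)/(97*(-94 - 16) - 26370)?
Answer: -66495/51856 ≈ -1.2823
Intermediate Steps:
m = 29956/7 (m = (⅐)*29956 = 29956/7 ≈ 4279.4)
(m + 43217)/(97*(-94 - 16) - 26370) = (29956/7 + 43217)/(97*(-94 - 16) - 26370) = 332475/(7*(97*(-110) - 26370)) = 332475/(7*(-10670 - 26370)) = (332475/7)/(-37040) = (332475/7)*(-1/37040) = -66495/51856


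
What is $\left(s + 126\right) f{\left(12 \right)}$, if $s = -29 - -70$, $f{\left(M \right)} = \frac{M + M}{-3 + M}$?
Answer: $\frac{1336}{3} \approx 445.33$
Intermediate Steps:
$f{\left(M \right)} = \frac{2 M}{-3 + M}$
$s = 41$ ($s = -29 + 70 = 41$)
$\left(s + 126\right) f{\left(12 \right)} = \left(41 + 126\right) 2 \cdot 12 \frac{1}{-3 + 12} = 167 \cdot 2 \cdot 12 \cdot \frac{1}{9} = 167 \cdot \frac{8}{3} = \frac{1336}{3}$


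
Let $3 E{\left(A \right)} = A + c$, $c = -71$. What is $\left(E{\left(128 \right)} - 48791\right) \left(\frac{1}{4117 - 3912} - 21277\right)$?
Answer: $\frac{212732929248}{205} \approx 1.0377 \cdot 10^{9}$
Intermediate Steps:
$E{\left(A \right)} = - \frac{71}{3} + \frac{A}{3}$ ($E{\left(A \right)} = \frac{A - 71}{3} = \frac{-71 + A}{3} = - \frac{71}{3} + \frac{A}{3}$)
$\left(E{\left(128 \right)} - 48791\right) \left(\frac{1}{4117 - 3912} - 21277\right) = \left(\left(- \frac{71}{3} + \frac{1}{3} \cdot 128\right) - 48791\right) \left(\frac{1}{4117 - 3912} - 21277\right) = \left(\left(- \frac{71}{3} + \frac{128}{3}\right) - 48791\right) \left(\frac{1}{205} - 21277\right) = \left(19 - 48791\right) \left(\frac{1}{205} - 21277\right) = \left(-48772\right) \left(- \frac{4361784}{205}\right) = \frac{212732929248}{205}$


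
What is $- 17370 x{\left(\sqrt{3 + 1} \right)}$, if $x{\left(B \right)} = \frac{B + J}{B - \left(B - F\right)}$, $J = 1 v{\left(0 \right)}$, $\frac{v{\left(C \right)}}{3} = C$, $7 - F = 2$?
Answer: $-6948$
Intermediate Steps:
$F = 5$ ($F = 7 - 2 = 5$)
$v{\left(C \right)} = 3 C$
$J = 0$ ($J = 1 \cdot 3 \cdot 0 = 1 \cdot 0 = 0$)
$x{\left(B \right)} = \frac{B}{5}$ ($x{\left(B \right)} = \frac{B + 0}{B - \left(-5 + B\right)} = \frac{B}{B - \left(-5 + B\right)} = \frac{B}{5}$)
$- 17370 x{\left(\sqrt{3 + 1} \right)} = - 17370 \frac{\sqrt{3 + 1}}{5} = - 17370 \frac{\sqrt{4}}{5} = - 17370 \cdot \frac{1}{5} \cdot 2 = \left(-17370\right) \frac{2}{5} = -6948$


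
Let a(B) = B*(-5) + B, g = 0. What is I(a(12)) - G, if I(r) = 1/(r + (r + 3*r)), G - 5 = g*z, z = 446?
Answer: -1201/240 ≈ -5.0042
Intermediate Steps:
a(B) = -4*B (a(B) = -5*B + B = -4*B)
G = 5 (G = 5 + 0*446 = 5 + 0 = 5)
I(r) = 1/(5*r) (I(r) = 1/(r + 4*r) = 1/(5*r))
I(a(12)) - G = 1/(5*((-4*12))) - 1*5 = (1/5)/(-48) - 5 = (1/5)*(-1/48) - 5 = -1/240 - 5 = -1201/240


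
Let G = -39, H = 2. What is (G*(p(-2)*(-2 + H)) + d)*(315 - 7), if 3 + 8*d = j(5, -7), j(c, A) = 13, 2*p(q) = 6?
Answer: 385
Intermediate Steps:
p(q) = 3 (p(q) = (½)*6 = 3)
d = 5/4 (d = -3/8 + (⅛)*13 = -3/8 + 13/8 = 5/4 ≈ 1.2500)
(G*(p(-2)*(-2 + H)) + d)*(315 - 7) = (-117*(-2 + 2) + 5/4)*(315 - 7) = (-117*0 + 5/4)*308 = (-39*0 + 5/4)*308 = (0 + 5/4)*308 = (5/4)*308 = 385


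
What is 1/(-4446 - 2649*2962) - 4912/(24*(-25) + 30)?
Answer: 1146973279/133097470 ≈ 8.6175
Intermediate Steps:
1/(-4446 - 2649*2962) - 4912/(24*(-25) + 30) = (1/2962)/(-7095) - 4912/(-600 + 30) = -1/7095*1/2962 - 4912/(-570) = -1/21015390 - 4912*(-1/570) = -1/21015390 + 2456/285 = 1146973279/133097470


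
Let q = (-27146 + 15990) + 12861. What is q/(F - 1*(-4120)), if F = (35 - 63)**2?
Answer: 1705/4904 ≈ 0.34768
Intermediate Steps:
F = 784 (F = (-28)**2 = 784)
q = 1705 (q = -11156 + 12861 = 1705)
q/(F - 1*(-4120)) = 1705/(784 - 1*(-4120)) = 1705/(784 + 4120) = 1705/4904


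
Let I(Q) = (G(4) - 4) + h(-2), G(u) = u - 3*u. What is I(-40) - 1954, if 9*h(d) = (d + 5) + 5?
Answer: -17686/9 ≈ -1965.1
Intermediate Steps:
G(u) = -2*u
h(d) = 10/9 + d/9 (h(d) = ((d + 5) + 5)/9 = ((5 + d) + 5)/9 = (10 + d)/9 = 10/9 + d/9)
I(Q) = -100/9 (I(Q) = (-2*4 - 4) + (10/9 + (1/9)*(-2)) = (-8 - 4) + (10/9 - 2/9) = -12 + 8/9 = -100/9)
I(-40) - 1954 = -100/9 - 1954 = -17686/9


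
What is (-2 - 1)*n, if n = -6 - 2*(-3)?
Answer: 0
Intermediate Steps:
n = 0 (n = -6 + 6 = 0)
(-2 - 1)*n = (-2 - 1)*0 = -3*0 = 0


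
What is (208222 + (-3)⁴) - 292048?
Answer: -83745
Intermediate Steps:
(208222 + (-3)⁴) - 292048 = (208222 + 81) - 292048 = 208303 - 292048 = -83745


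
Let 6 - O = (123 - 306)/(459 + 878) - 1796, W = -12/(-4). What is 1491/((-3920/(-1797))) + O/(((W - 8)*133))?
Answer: 9684726371/14225680 ≈ 680.79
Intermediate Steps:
W = 3 (W = -12*(-1/4) = 3)
O = 2409457/1337 (O = 6 - ((123 - 306)/(459 + 878) - 1796) = 6 - (-183/1337 - 1796) = 6 - 1*(-2401435/1337) = 6 + 2401435/1337 = 2409457/1337 ≈ 1802.1)
1491/((-3920/(-1797))) + O/(((W - 8)*133)) = 1491/((-3920/(-1797))) + 2409457/(1337*(((3 - 8)*133))) = 1491/((-3920*(-1/1797))) + 2409457/(1337*((-5*133))) = 1491/(3920/1797) + (2409457/1337)/(-665) = 1491*(1797/3920) + (2409457/1337)*(-1/665) = 382761/560 - 2409457/889105 = 9684726371/14225680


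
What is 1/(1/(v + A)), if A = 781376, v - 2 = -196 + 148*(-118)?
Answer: 763718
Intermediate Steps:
v = -17658 (v = 2 + (-196 + 148*(-118)) = 2 + (-196 - 17464) = 2 - 17660 = -17658)
1/(1/(v + A)) = 1/(1/(-17658 + 781376)) = 1/(1/763718) = 763718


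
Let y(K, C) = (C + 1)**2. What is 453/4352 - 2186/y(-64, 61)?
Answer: -1943035/4182272 ≈ -0.46459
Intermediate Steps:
y(K, C) = (1 + C)**2
453/4352 - 2186/y(-64, 61) = 453/4352 - 2186/(1 + 61)**2 = 453*(1/4352) - 2186/(62**2) = 453/4352 - 2186/3844 = 453/4352 - 2186*1/3844 = 453/4352 - 1093/1922 = -1943035/4182272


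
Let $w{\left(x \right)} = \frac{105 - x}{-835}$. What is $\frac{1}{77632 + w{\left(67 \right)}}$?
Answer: $\frac{835}{64822682} \approx 1.2881 \cdot 10^{-5}$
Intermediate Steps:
$w{\left(x \right)} = - \frac{21}{167} + \frac{x}{835}$ ($w{\left(x \right)} = \left(105 - x\right) \left(- \frac{1}{835}\right) = - \frac{21}{167} + \frac{x}{835}$)
$\frac{1}{77632 + w{\left(67 \right)}} = \frac{1}{77632 + \left(- \frac{21}{167} + \frac{1}{835} \cdot 67\right)} = \frac{1}{77632 + \left(- \frac{21}{167} + \frac{67}{835}\right)} = \frac{1}{77632 - \frac{38}{835}} = \frac{1}{\frac{64822682}{835}} = \frac{835}{64822682}$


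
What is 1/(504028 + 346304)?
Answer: 1/850332 ≈ 1.1760e-6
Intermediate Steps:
1/(504028 + 346304) = 1/850332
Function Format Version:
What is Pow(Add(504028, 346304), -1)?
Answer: Rational(1, 850332) ≈ 1.1760e-6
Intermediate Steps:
Pow(Add(504028, 346304), -1) = Pow(850332, -1) = Rational(1, 850332)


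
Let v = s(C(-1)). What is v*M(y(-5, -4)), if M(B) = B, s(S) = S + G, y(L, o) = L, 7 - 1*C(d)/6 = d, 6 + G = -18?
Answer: -120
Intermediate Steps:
G = -24 (G = -6 - 18 = -24)
C(d) = 42 - 6*d
s(S) = -24 + S (s(S) = S - 24 = -24 + S)
v = 24 (v = -24 + (42 - 6*(-1)) = -24 + (42 + 6) = -24 + 48 = 24)
v*M(y(-5, -4)) = 24*(-5) = -120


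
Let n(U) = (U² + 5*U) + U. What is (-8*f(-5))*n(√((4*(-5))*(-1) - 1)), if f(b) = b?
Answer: 760 + 240*√19 ≈ 1806.1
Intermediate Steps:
n(U) = U² + 6*U
(-8*f(-5))*n(√((4*(-5))*(-1) - 1)) = (-8*(-5))*(√((4*(-5))*(-1) - 1)*(6 + √((4*(-5))*(-1) - 1))) = 40*(√(-20*(-1) - 1)*(6 + √(-20*(-1) - 1))) = 40*(√(20 - 1)*(6 + √(20 - 1))) = 40*(√19*(6 + √19)) = 40*√19*(6 + √19)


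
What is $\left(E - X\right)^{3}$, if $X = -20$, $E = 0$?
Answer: $8000$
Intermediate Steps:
$\left(E - X\right)^{3} = \left(0 - -20\right)^{3} = \left(0 + 20\right)^{3} = 20^{3} = 8000$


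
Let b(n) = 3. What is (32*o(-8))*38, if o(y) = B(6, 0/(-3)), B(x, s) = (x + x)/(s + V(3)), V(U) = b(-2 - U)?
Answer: 4864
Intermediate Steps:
V(U) = 3
B(x, s) = 2*x/(3 + s) (B(x, s) = (x + x)/(s + 3) = (2*x)/(3 + s) = 2*x/(3 + s))
o(y) = 4 (o(y) = 2*6/(3 + 0/(-3)) = 2*6/(3 + 0*(-1/3)) = 2*6/(3 + 0) = 2*6/3 = 2*6*(1/3) = 4)
(32*o(-8))*38 = (32*4)*38 = 128*38 = 4864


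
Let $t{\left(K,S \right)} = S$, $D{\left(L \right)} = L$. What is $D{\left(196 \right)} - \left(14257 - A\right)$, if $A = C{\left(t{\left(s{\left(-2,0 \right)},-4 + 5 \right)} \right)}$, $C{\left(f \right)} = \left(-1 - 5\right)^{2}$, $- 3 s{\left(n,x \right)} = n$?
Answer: $-14025$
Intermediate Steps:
$s{\left(n,x \right)} = - \frac{n}{3}$
$C{\left(f \right)} = 36$ ($C{\left(f \right)} = \left(-6\right)^{2} = 36$)
$A = 36$
$D{\left(196 \right)} - \left(14257 - A\right) = 196 - \left(14257 - 36\right) = 196 - 14221 = -14025$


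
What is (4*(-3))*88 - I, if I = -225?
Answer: -831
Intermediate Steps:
(4*(-3))*88 - I = (4*(-3))*88 - 1*(-225) = -12*88 + 225 = -1056 + 225 = -831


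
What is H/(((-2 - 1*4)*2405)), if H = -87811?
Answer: 87811/14430 ≈ 6.0853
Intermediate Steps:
H/(((-2 - 1*4)*2405)) = -87811*1/(2405*(-2 - 1*4)) = -87811*1/(2405*(-2 - 4)) = -87811/((-6*2405)) = -87811/(-14430) = -87811*(-1/14430) = 87811/14430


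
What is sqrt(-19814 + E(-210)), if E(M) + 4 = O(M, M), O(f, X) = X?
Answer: 2*I*sqrt(5007) ≈ 141.52*I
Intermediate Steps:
E(M) = -4 + M
sqrt(-19814 + E(-210)) = sqrt(-19814 + (-4 - 210)) = sqrt(-19814 - 214) = sqrt(-20028) = 2*I*sqrt(5007)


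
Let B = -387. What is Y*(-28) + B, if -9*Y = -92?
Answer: -6059/9 ≈ -673.22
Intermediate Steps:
Y = 92/9 (Y = -1/9*(-92) = 92/9 ≈ 10.222)
Y*(-28) + B = (92/9)*(-28) - 387 = -2576/9 - 387 = -6059/9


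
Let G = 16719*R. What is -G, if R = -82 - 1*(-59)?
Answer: 384537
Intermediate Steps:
R = -23 (R = -82 + 59 = -23)
G = -384537 (G = 16719*(-23) = -384537)
-G = -1*(-384537) = 384537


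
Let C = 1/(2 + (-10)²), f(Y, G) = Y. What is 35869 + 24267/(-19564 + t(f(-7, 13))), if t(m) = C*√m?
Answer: 142830153265880827/3982131998791 - 2475234*I*√7/3982131998791 ≈ 35868.0 - 1.6446e-6*I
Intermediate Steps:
C = 1/102 (C = 1/(2 + 100) = 1/102 ≈ 0.0098039)
t(m) = √m/102
35869 + 24267/(-19564 + t(f(-7, 13))) = 35869 + 24267/(-19564 + √(-7)/102) = 35869 + 24267/(-19564 + (I*√7)/102) = 35869 + 24267/(-19564 + I*√7/102)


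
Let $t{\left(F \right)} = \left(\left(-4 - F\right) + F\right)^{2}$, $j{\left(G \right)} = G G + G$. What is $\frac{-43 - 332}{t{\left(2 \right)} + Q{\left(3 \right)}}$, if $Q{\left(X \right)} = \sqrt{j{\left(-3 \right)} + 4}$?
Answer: $- \frac{1000}{41} + \frac{125 \sqrt{10}}{82} \approx -19.57$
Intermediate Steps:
$j{\left(G \right)} = G + G^{2}$ ($j{\left(G \right)} = G^{2} + G = G + G^{2}$)
$Q{\left(X \right)} = \sqrt{10}$ ($Q{\left(X \right)} = \sqrt{- 3 \left(1 - 3\right) + 4} = \sqrt{\left(-3\right) \left(-2\right) + 4} = \sqrt{6 + 4} = \sqrt{10}$)
$t{\left(F \right)} = 16$ ($t{\left(F \right)} = \left(-4\right)^{2} = 16$)
$\frac{-43 - 332}{t{\left(2 \right)} + Q{\left(3 \right)}} = \frac{-43 - 332}{16 + \sqrt{10}} = - \frac{375}{16 + \sqrt{10}}$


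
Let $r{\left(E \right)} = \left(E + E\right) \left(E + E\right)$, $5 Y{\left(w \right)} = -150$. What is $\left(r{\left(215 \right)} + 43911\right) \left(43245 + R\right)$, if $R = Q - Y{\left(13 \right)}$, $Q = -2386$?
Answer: $9355852979$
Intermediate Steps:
$Y{\left(w \right)} = -30$ ($Y{\left(w \right)} = \frac{1}{5} \left(-150\right) = -30$)
$r{\left(E \right)} = 4 E^{2}$ ($r{\left(E \right)} = 2 E 2 E = 4 E^{2}$)
$R = -2356$ ($R = -2386 - -30 = -2386 + 30 = -2356$)
$\left(r{\left(215 \right)} + 43911\right) \left(43245 + R\right) = \left(4 \cdot 215^{2} + 43911\right) \left(43245 - 2356\right) = \left(4 \cdot 46225 + 43911\right) 40889 = \left(184900 + 43911\right) 40889 = 228811 \cdot 40889 = 9355852979$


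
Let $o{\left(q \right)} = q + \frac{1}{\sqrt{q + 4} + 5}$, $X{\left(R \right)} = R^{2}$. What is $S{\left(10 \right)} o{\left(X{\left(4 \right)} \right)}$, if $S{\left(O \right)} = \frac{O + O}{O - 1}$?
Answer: $\frac{340}{9} - \frac{8 \sqrt{5}}{9} \approx 35.79$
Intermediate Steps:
$S{\left(O \right)} = \frac{2 O}{-1 + O}$
$o{\left(q \right)} = q + \frac{1}{5 + \sqrt{4 + q}}$ ($o{\left(q \right)} = q + \frac{1}{\sqrt{4 + q} + 5} = q + \frac{1}{5 + \sqrt{4 + q}}$)
$S{\left(10 \right)} o{\left(X{\left(4 \right)} \right)} = 2 \cdot 10 \frac{1}{-1 + 10} \frac{1 + 5 \cdot 4^{2} + 4^{2} \sqrt{4 + 4^{2}}}{5 + \sqrt{4 + 4^{2}}} = 2 \cdot 10 \cdot \frac{1}{9} \frac{1 + 5 \cdot 16 + 16 \sqrt{4 + 16}}{5 + \sqrt{4 + 16}} = 2 \cdot 10 \cdot \frac{1}{9} \frac{1 + 80 + 16 \sqrt{20}}{5 + \sqrt{20}} = \frac{20 \frac{1 + 80 + 16 \cdot 2 \sqrt{5}}{5 + 2 \sqrt{5}}}{9} = \frac{20 \frac{1 + 80 + 32 \sqrt{5}}{5 + 2 \sqrt{5}}}{9} = \frac{20 \frac{81 + 32 \sqrt{5}}{5 + 2 \sqrt{5}}}{9} = \frac{20 \left(81 + 32 \sqrt{5}\right)}{9 \left(5 + 2 \sqrt{5}\right)}$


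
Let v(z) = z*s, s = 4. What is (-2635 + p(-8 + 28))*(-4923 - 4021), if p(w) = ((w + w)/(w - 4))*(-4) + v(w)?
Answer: 22941360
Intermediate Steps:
v(z) = 4*z (v(z) = z*4 = 4*z)
p(w) = 4*w - 8*w/(-4 + w) (p(w) = ((w + w)/(w - 4))*(-4) + 4*w = ((2*w)/(-4 + w))*(-4) + 4*w = (2*w/(-4 + w))*(-4) + 4*w = -8*w/(-4 + w) + 4*w = 4*w - 8*w/(-4 + w))
(-2635 + p(-8 + 28))*(-4923 - 4021) = (-2635 + 4*(-8 + 28)*(-6 + (-8 + 28))/(-4 + (-8 + 28)))*(-4923 - 4021) = (-2635 + 4*20*(-6 + 20)/(-4 + 20))*(-8944) = (-2635 + 4*20*14/16)*(-8944) = (-2635 + 4*20*(1/16)*14)*(-8944) = (-2635 + 70)*(-8944) = -2565*(-8944) = 22941360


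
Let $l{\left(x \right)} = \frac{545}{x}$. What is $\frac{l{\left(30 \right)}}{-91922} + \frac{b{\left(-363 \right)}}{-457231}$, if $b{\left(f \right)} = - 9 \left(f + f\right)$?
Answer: $- \frac{3653548267}{252177527892} \approx -0.014488$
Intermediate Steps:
$b{\left(f \right)} = - 18 f$ ($b{\left(f \right)} = - 9 \cdot 2 f = - 18 f$)
$\frac{l{\left(30 \right)}}{-91922} + \frac{b{\left(-363 \right)}}{-457231} = \frac{545 \cdot \frac{1}{30}}{-91922} + \frac{\left(-18\right) \left(-363\right)}{-457231} = 545 \cdot \frac{1}{30} \left(- \frac{1}{91922}\right) + 6534 \left(- \frac{1}{457231}\right) = \frac{109}{6} \left(- \frac{1}{91922}\right) - \frac{6534}{457231} = - \frac{109}{551532} - \frac{6534}{457231} = - \frac{3653548267}{252177527892}$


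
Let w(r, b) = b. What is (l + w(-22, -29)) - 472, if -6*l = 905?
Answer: -3911/6 ≈ -651.83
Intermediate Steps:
l = -905/6 (l = -⅙*905 = -905/6 ≈ -150.83)
(l + w(-22, -29)) - 472 = (-905/6 - 29) - 472 = -1079/6 - 472 = -3911/6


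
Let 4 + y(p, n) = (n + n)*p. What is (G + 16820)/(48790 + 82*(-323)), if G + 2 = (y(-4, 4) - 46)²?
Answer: 11771/11152 ≈ 1.0555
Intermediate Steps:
y(p, n) = -4 + 2*n*p (y(p, n) = -4 + (n + n)*p = -4 + (2*n)*p = -4 + 2*n*p)
G = 6722 (G = -2 + ((-4 + 2*4*(-4)) - 46)² = -2 + ((-4 - 32) - 46)² = -2 + (-36 - 46)² = -2 + (-82)² = -2 + 6724 = 6722)
(G + 16820)/(48790 + 82*(-323)) = (6722 + 16820)/(48790 + 82*(-323)) = 23542/(48790 - 26486) = 23542/22304 = 23542*(1/22304) = 11771/11152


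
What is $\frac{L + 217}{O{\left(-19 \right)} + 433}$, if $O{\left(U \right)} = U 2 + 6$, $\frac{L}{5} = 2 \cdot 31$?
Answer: $\frac{527}{401} \approx 1.3142$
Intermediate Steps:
$L = 310$ ($L = 5 \cdot 2 \cdot 31 = 5 \cdot 62 = 310$)
$O{\left(U \right)} = 6 + 2 U$ ($O{\left(U \right)} = 2 U + 6 = 6 + 2 U$)
$\frac{L + 217}{O{\left(-19 \right)} + 433} = \frac{310 + 217}{\left(6 + 2 \left(-19\right)\right) + 433} = \frac{527}{\left(6 - 38\right) + 433} = \frac{527}{-32 + 433} = \frac{527}{401}$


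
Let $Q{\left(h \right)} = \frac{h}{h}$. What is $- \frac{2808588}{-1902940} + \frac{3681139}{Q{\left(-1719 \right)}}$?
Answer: $\frac{1751247364312}{475735} \approx 3.6811 \cdot 10^{6}$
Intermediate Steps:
$Q{\left(h \right)} = 1$
$- \frac{2808588}{-1902940} + \frac{3681139}{Q{\left(-1719 \right)}} = - \frac{2808588}{-1902940} + \frac{3681139}{1} = \left(-2808588\right) \left(- \frac{1}{1902940}\right) + 3681139 \cdot 1 = \frac{702147}{475735} + 3681139 = \frac{1751247364312}{475735}$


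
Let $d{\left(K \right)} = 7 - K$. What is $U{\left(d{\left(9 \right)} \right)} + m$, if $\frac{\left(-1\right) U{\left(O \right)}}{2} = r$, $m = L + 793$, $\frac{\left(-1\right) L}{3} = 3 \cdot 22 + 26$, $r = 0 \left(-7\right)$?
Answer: $517$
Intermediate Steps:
$r = 0$
$L = -276$ ($L = - 3 \left(3 \cdot 22 + 26\right) = - 3 \left(66 + 26\right) = \left(-3\right) 92 = -276$)
$m = 517$ ($m = -276 + 793 = 517$)
$U{\left(O \right)} = 0$ ($U{\left(O \right)} = \left(-2\right) 0 = 0$)
$U{\left(d{\left(9 \right)} \right)} + m = 0 + 517 = 517$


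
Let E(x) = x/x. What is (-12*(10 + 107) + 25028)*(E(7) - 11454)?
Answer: -270565672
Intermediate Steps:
E(x) = 1
(-12*(10 + 107) + 25028)*(E(7) - 11454) = (-12*(10 + 107) + 25028)*(1 - 11454) = (-12*117 + 25028)*(-11453) = (-1404 + 25028)*(-11453) = 23624*(-11453) = -270565672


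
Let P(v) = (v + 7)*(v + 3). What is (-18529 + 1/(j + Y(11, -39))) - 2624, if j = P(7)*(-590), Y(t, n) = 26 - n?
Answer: -1745862856/82535 ≈ -21153.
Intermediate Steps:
P(v) = (3 + v)*(7 + v) (P(v) = (7 + v)*(3 + v) = (3 + v)*(7 + v))
j = -82600 (j = (21 + 7² + 10*7)*(-590) = (21 + 49 + 70)*(-590) = 140*(-590) = -82600)
(-18529 + 1/(j + Y(11, -39))) - 2624 = (-18529 + 1/(-82600 + (26 - 1*(-39)))) - 2624 = (-18529 + 1/(-82600 + (26 + 39))) - 2624 = (-18529 + 1/(-82600 + 65)) - 2624 = (-18529 + 1/(-82535)) - 2624 = (-18529 - 1/82535) - 2624 = -1529291016/82535 - 2624 = -1745862856/82535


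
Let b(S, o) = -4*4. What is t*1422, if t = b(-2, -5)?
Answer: -22752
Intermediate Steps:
b(S, o) = -16
t = -16
t*1422 = -16*1422 = -22752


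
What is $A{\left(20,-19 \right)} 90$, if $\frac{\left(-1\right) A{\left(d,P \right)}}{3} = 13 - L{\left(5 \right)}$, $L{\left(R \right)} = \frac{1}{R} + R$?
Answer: $-2106$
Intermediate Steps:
$L{\left(R \right)} = R + \frac{1}{R}$
$A{\left(d,P \right)} = - \frac{117}{5}$ ($A{\left(d,P \right)} = - 3 \left(13 - \left(5 + \frac{1}{5}\right)\right) = - 3 \left(13 - \frac{26}{5}\right) = \left(-3\right) \frac{39}{5} = - \frac{117}{5}$)
$A{\left(20,-19 \right)} 90 = \left(- \frac{117}{5}\right) 90 = -2106$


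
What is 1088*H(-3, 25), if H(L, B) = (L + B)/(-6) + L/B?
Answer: -308992/75 ≈ -4119.9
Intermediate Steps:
H(L, B) = -B/6 - L/6 + L/B (H(L, B) = (B + L)*(-⅙) + L/B = (-B/6 - L/6) + L/B = -B/6 - L/6 + L/B)
1088*H(-3, 25) = 1088*((-3 - ⅙*25*(25 - 3))/25) = 1088*((-3 - ⅙*25*22)/25) = 1088*((-3 - 275/3)/25) = 1088*((1/25)*(-284/3)) = 1088*(-284/75) = -308992/75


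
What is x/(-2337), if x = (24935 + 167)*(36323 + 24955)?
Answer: -512733452/779 ≈ -6.5819e+5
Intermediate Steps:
x = 1538200356 (x = 25102*61278 = 1538200356)
x/(-2337) = 1538200356/(-2337) = 1538200356*(-1/2337) = -512733452/779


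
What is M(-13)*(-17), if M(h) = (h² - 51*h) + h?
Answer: -13923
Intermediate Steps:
M(h) = h² - 50*h
M(-13)*(-17) = -13*(-50 - 13)*(-17) = -13*(-63)*(-17) = 819*(-17) = -13923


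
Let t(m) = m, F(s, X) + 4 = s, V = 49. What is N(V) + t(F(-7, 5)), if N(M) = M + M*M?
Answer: 2439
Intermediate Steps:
F(s, X) = -4 + s
N(M) = M + M²
N(V) + t(F(-7, 5)) = 49*(1 + 49) + (-4 - 7) = 49*50 - 11 = 2450 - 11 = 2439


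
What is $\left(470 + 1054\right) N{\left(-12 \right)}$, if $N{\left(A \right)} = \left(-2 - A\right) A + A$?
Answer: $-201168$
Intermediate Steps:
$N{\left(A \right)} = A + A \left(-2 - A\right)$ ($N{\left(A \right)} = A \left(-2 - A\right) + A = A + A \left(-2 - A\right)$)
$\left(470 + 1054\right) N{\left(-12 \right)} = \left(470 + 1054\right) \left(\left(-1\right) \left(-12\right) \left(1 - 12\right)\right) = 1524 \left(\left(-1\right) \left(-12\right) \left(-11\right)\right) = 1524 \left(-132\right) = -201168$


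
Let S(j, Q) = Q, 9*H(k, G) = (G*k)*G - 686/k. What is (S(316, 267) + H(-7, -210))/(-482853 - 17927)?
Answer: 306199/4507020 ≈ 0.067938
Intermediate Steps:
H(k, G) = -686/(9*k) + k*G²/9 (H(k, G) = ((G*k)*G - 686/k)/9 = (k*G² - 686/k)/9 = (-686/k + k*G²)/9 = -686/(9*k) + k*G²/9)
(S(316, 267) + H(-7, -210))/(-482853 - 17927) = (267 + (⅑)*(-686 + (-210)²*(-7)²)/(-7))/(-482853 - 17927) = (267 + (⅑)*(-⅐)*(-686 + 44100*49))/(-500780) = (267 + (⅑)*(-⅐)*(-686 + 2160900))*(-1/500780) = (267 + (⅑)*(-⅐)*2160214)*(-1/500780) = (267 - 308602/9)*(-1/500780) = -306199/9*(-1/500780) = 306199/4507020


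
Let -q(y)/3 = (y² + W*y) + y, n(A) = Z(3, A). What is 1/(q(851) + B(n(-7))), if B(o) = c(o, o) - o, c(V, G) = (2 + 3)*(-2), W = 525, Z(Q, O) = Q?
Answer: -1/3515494 ≈ -2.8445e-7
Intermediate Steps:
c(V, G) = -10 (c(V, G) = 5*(-2) = -10)
n(A) = 3
q(y) = -1578*y - 3*y² (q(y) = -3*((y² + 525*y) + y) = -3*(y² + 526*y) = -1578*y - 3*y²)
B(o) = -10 - o
1/(q(851) + B(n(-7))) = 1/(-3*851*(526 + 851) + (-10 - 1*3)) = 1/(-3*851*1377 + (-10 - 3)) = 1/(-3515481 - 13) = 1/(-3515494) = -1/3515494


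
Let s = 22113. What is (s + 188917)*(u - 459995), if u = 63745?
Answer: -83620637500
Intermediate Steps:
(s + 188917)*(u - 459995) = (22113 + 188917)*(63745 - 459995) = 211030*(-396250) = -83620637500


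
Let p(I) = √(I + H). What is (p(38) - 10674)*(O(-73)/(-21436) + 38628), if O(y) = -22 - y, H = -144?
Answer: -4419194813109/10718 + 828029757*I*√106/21436 ≈ -4.1232e+8 + 3.977e+5*I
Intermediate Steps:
p(I) = √(-144 + I) (p(I) = √(I - 144) = √(-144 + I))
(p(38) - 10674)*(O(-73)/(-21436) + 38628) = (√(-144 + 38) - 10674)*((-22 - 1*(-73))/(-21436) + 38628) = (√(-106) - 10674)*((-22 + 73)*(-1/21436) + 38628) = (I*√106 - 10674)*(51*(-1/21436) + 38628) = (-10674 + I*√106)*(-51/21436 + 38628) = (-10674 + I*√106)*(828029757/21436) = -4419194813109/10718 + 828029757*I*√106/21436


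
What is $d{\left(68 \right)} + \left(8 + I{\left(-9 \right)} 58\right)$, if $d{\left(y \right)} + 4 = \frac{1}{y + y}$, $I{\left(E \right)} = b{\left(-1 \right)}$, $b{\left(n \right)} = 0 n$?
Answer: $\frac{545}{136} \approx 4.0074$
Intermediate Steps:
$b{\left(n \right)} = 0$
$I{\left(E \right)} = 0$
$d{\left(y \right)} = -4 + \frac{1}{2 y}$ ($d{\left(y \right)} = -4 + \frac{1}{y + y} = -4 + \frac{1}{2 y}$)
$d{\left(68 \right)} + \left(8 + I{\left(-9 \right)} 58\right) = \left(-4 + \frac{1}{2 \cdot 68}\right) + \left(8 + 0 \cdot 58\right) = \left(-4 + \frac{1}{2} \cdot \frac{1}{68}\right) + \left(8 + 0\right) = \left(-4 + \frac{1}{136}\right) + 8 = - \frac{543}{136} + 8 = \frac{545}{136}$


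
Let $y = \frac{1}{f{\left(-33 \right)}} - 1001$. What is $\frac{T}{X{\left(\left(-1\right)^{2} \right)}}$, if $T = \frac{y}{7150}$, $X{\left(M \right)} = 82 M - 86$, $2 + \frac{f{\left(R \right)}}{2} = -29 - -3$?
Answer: $\frac{56057}{1601600} \approx 0.035001$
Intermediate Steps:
$f{\left(R \right)} = -56$ ($f{\left(R \right)} = -4 + 2 \left(-29 - -3\right) = -4 + 2 \left(-29 + 3\right) = -4 + 2 \left(-26\right) = -4 - 52 = -56$)
$y = - \frac{56057}{56}$ ($y = \frac{1}{-56} - 1001 = - \frac{1}{56} - 1001 = - \frac{56057}{56} \approx -1001.0$)
$X{\left(M \right)} = -86 + 82 M$
$T = - \frac{56057}{400400}$ ($T = - \frac{56057}{56 \cdot 7150} = \left(- \frac{56057}{56}\right) \frac{1}{7150} = - \frac{56057}{400400} \approx -0.14$)
$\frac{T}{X{\left(\left(-1\right)^{2} \right)}} = - \frac{56057}{400400 \left(-86 + 82 \left(-1\right)^{2}\right)} = - \frac{56057}{400400 \left(-86 + 82 \cdot 1\right)} = - \frac{56057}{400400 \left(-86 + 82\right)} = - \frac{56057}{400400 \left(-4\right)} = \left(- \frac{56057}{400400}\right) \left(- \frac{1}{4}\right) = \frac{56057}{1601600}$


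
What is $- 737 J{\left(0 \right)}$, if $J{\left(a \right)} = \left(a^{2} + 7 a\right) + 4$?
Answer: $-2948$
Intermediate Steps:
$J{\left(a \right)} = 4 + a^{2} + 7 a$
$- 737 J{\left(0 \right)} = - 737 \left(4 + 0^{2} + 7 \cdot 0\right) = - 737 \left(4 + 0 + 0\right) = \left(-737\right) 4 = -2948$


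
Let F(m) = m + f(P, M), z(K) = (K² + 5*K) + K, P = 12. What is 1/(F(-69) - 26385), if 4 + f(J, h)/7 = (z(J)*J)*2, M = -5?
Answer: 1/9806 ≈ 0.00010198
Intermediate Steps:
z(K) = K² + 6*K
f(J, h) = -28 + 14*J²*(6 + J) (f(J, h) = -28 + 7*(((J*(6 + J))*J)*2) = -28 + 7*((J²*(6 + J))*2) = -28 + 7*(2*J²*(6 + J)) = -28 + 14*J²*(6 + J))
F(m) = 36260 + m (F(m) = m + (-28 + 14*12²*(6 + 12)) = m + (-28 + 14*144*18) = m + (-28 + 36288) = m + 36260 = 36260 + m)
1/(F(-69) - 26385) = 1/((36260 - 69) - 26385) = 1/(36191 - 26385) = 1/9806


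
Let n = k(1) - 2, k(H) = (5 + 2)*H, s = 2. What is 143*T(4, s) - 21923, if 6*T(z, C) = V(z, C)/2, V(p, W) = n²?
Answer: -259501/12 ≈ -21625.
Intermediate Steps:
k(H) = 7*H
n = 5 (n = 7*1 - 2 = 7 - 2 = 5)
V(p, W) = 25 (V(p, W) = 5² = 25)
T(z, C) = 25/12 (T(z, C) = (25/2)/6 = (25*(½))/6 = (⅙)*(25/2) = 25/12)
143*T(4, s) - 21923 = 143*(25/12) - 21923 = 3575/12 - 21923 = -259501/12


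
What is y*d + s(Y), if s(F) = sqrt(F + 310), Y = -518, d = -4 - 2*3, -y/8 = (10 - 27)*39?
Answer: -53040 + 4*I*sqrt(13) ≈ -53040.0 + 14.422*I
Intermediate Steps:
y = 5304 (y = -8*(10 - 27)*39 = -(-136)*39 = -8*(-663) = 5304)
d = -10 (d = -4 - 6 = -10)
s(F) = sqrt(310 + F)
y*d + s(Y) = 5304*(-10) + sqrt(310 - 518) = -53040 + sqrt(-208) = -53040 + 4*I*sqrt(13)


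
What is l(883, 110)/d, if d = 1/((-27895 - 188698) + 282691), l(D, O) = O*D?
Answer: 6420098740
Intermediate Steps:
l(D, O) = D*O
d = 1/66098 (d = 1/(-216593 + 282691) = 1/66098 ≈ 1.5129e-5)
l(883, 110)/d = (883*110)/(1/66098) = 97130*66098 = 6420098740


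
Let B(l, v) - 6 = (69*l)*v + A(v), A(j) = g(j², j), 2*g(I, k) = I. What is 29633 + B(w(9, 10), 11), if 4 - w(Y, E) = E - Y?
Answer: 63953/2 ≈ 31977.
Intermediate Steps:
w(Y, E) = 4 + Y - E (w(Y, E) = 4 - (E - Y) = 4 + (Y - E) = 4 + Y - E)
g(I, k) = I/2
A(j) = j²/2
B(l, v) = 6 + v²/2 + 69*l*v (B(l, v) = 6 + ((69*l)*v + v²/2) = 6 + (69*l*v + v²/2) = 6 + (v²/2 + 69*l*v) = 6 + v²/2 + 69*l*v)
29633 + B(w(9, 10), 11) = 29633 + (6 + (½)*11² + 69*(4 + 9 - 1*10)*11) = 29633 + (6 + (½)*121 + 69*(4 + 9 - 10)*11) = 29633 + (6 + 121/2 + 69*3*11) = 29633 + (6 + 121/2 + 2277) = 29633 + 4687/2 = 63953/2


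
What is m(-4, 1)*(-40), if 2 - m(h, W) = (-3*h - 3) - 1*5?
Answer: 80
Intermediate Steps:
m(h, W) = 10 + 3*h (m(h, W) = 2 - ((-3*h - 3) - 1*5) = 2 - ((-3 - 3*h) - 5) = 2 - (-8 - 3*h) = 2 + (8 + 3*h) = 10 + 3*h)
m(-4, 1)*(-40) = (10 + 3*(-4))*(-40) = (10 - 12)*(-40) = -2*(-40) = 80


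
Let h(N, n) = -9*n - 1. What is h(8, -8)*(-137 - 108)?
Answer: -17395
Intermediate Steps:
h(N, n) = -1 - 9*n
h(8, -8)*(-137 - 108) = (-1 - 9*(-8))*(-137 - 108) = (-1 + 72)*(-245) = 71*(-245) = -17395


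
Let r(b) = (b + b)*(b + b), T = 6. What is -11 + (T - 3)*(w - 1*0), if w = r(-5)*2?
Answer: 589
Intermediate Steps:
r(b) = 4*b**2 (r(b) = (2*b)*(2*b) = 4*b**2)
w = 200 (w = (4*(-5)**2)*2 = (4*25)*2 = 100*2 = 200)
-11 + (T - 3)*(w - 1*0) = -11 + (6 - 3)*(200 - 1*0) = -11 + 3*(200 + 0) = -11 + 3*200 = -11 + 600 = 589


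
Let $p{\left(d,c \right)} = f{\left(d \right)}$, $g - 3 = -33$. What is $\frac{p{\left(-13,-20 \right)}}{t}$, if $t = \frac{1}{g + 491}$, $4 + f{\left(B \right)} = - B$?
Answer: $4149$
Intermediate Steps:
$g = -30$ ($g = 3 - 33 = -30$)
$f{\left(B \right)} = -4 - B$
$p{\left(d,c \right)} = -4 - d$
$t = \frac{1}{461}$ ($t = \frac{1}{-30 + 491} = \frac{1}{461} \approx 0.0021692$)
$\frac{p{\left(-13,-20 \right)}}{t} = \left(-4 - -13\right) \frac{1}{\frac{1}{461}} = \left(-4 + 13\right) 461 = 9 \cdot 461 = 4149$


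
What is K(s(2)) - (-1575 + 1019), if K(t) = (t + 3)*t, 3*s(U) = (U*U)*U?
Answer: 5140/9 ≈ 571.11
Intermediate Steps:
s(U) = U³/3 (s(U) = ((U*U)*U)/3 = (U²*U)/3 = U³/3)
K(t) = t*(3 + t) (K(t) = (3 + t)*t = t*(3 + t))
K(s(2)) - (-1575 + 1019) = ((⅓)*2³)*(3 + (⅓)*2³) - (-1575 + 1019) = ((⅓)*8)*(3 + (⅓)*8) - 1*(-556) = 8*(3 + 8/3)/3 + 556 = (8/3)*(17/3) + 556 = 136/9 + 556 = 5140/9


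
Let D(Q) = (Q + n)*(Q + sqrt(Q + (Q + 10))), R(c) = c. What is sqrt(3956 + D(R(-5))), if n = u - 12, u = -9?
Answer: 3*sqrt(454) ≈ 63.922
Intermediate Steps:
n = -21 (n = -9 - 12 = -21)
D(Q) = (-21 + Q)*(Q + sqrt(10 + 2*Q)) (D(Q) = (Q - 21)*(Q + sqrt(Q + (Q + 10))) = (-21 + Q)*(Q + sqrt(Q + (10 + Q))) = (-21 + Q)*(Q + sqrt(10 + 2*Q)))
sqrt(3956 + D(R(-5))) = sqrt(3956 + ((-5)**2 - 21*(-5) - 21*sqrt(10 + 2*(-5)) - 5*sqrt(10 + 2*(-5)))) = sqrt(3956 + (25 + 105 - 21*sqrt(10 - 10) - 5*sqrt(10 - 10))) = sqrt(3956 + (25 + 105 - 21*sqrt(0) - 5*sqrt(0))) = sqrt(3956 + (25 + 105 - 21*0 - 5*0)) = sqrt(3956 + (25 + 105 + 0 + 0)) = sqrt(3956 + 130) = sqrt(4086) = 3*sqrt(454)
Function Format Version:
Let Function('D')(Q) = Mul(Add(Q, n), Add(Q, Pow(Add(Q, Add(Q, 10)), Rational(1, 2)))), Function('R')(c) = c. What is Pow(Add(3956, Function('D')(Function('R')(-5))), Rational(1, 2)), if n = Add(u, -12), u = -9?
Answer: Mul(3, Pow(454, Rational(1, 2))) ≈ 63.922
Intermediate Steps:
n = -21 (n = Add(-9, -12) = -21)
Function('D')(Q) = Mul(Add(-21, Q), Add(Q, Pow(Add(10, Mul(2, Q)), Rational(1, 2)))) (Function('D')(Q) = Mul(Add(Q, -21), Add(Q, Pow(Add(Q, Add(Q, 10)), Rational(1, 2)))) = Mul(Add(-21, Q), Add(Q, Pow(Add(Q, Add(10, Q)), Rational(1, 2)))) = Mul(Add(-21, Q), Add(Q, Pow(Add(10, Mul(2, Q)), Rational(1, 2)))))
Pow(Add(3956, Function('D')(Function('R')(-5))), Rational(1, 2)) = Pow(Add(3956, Add(Pow(-5, 2), Mul(-21, -5), Mul(-21, Pow(Add(10, Mul(2, -5)), Rational(1, 2))), Mul(-5, Pow(Add(10, Mul(2, -5)), Rational(1, 2))))), Rational(1, 2)) = Pow(Add(3956, Add(25, 105, Mul(-21, Pow(Add(10, -10), Rational(1, 2))), Mul(-5, Pow(Add(10, -10), Rational(1, 2))))), Rational(1, 2)) = Pow(Add(3956, Add(25, 105, Mul(-21, Pow(0, Rational(1, 2))), Mul(-5, Pow(0, Rational(1, 2))))), Rational(1, 2)) = Pow(Add(3956, Add(25, 105, Mul(-21, 0), Mul(-5, 0))), Rational(1, 2)) = Pow(Add(3956, Add(25, 105, 0, 0)), Rational(1, 2)) = Pow(Add(3956, 130), Rational(1, 2)) = Pow(4086, Rational(1, 2)) = Mul(3, Pow(454, Rational(1, 2)))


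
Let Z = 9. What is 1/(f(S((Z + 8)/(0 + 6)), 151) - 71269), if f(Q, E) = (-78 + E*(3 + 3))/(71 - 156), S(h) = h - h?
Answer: -85/6058693 ≈ -1.4029e-5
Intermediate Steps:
S(h) = 0
f(Q, E) = 78/85 - 6*E/85 (f(Q, E) = (-78 + E*6)/(-85) = (-78 + 6*E)*(-1/85) = 78/85 - 6*E/85)
1/(f(S((Z + 8)/(0 + 6)), 151) - 71269) = 1/((78/85 - 6/85*151) - 71269) = 1/((78/85 - 906/85) - 71269) = 1/(-828/85 - 71269) = 1/(-6058693/85) = -85/6058693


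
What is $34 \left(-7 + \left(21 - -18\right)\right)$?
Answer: $1088$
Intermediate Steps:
$34 \left(-7 + \left(21 - -18\right)\right) = 34 \left(-7 + \left(21 + 18\right)\right) = 34 \left(-7 + 39\right) = 34 \cdot 32 = 1088$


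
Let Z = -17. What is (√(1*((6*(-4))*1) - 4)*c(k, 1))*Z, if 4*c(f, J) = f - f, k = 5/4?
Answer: 0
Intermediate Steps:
k = 5/4 (k = 5*(¼) = 5/4 ≈ 1.2500)
c(f, J) = 0 (c(f, J) = (f - f)/4 = (¼)*0 = 0)
(√(1*((6*(-4))*1) - 4)*c(k, 1))*Z = (√(1*((6*(-4))*1) - 4)*0)*(-17) = (√(1*(-24*1) - 4)*0)*(-17) = (√(1*(-24) - 4)*0)*(-17) = (√(-24 - 4)*0)*(-17) = (√(-28)*0)*(-17) = ((2*I*√7)*0)*(-17) = 0*(-17) = 0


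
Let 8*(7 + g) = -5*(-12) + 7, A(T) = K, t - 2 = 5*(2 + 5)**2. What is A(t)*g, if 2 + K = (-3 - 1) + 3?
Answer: -33/8 ≈ -4.1250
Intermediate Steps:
t = 247 (t = 2 + 5*(2 + 5)**2 = 2 + 5*7**2 = 2 + 5*49 = 2 + 245 = 247)
K = -3 (K = -2 + ((-3 - 1) + 3) = -2 + (-4 + 3) = -2 - 1 = -3)
A(T) = -3
g = 11/8 (g = -7 + (-5*(-12) + 7)/8 = -7 + (60 + 7)/8 = -7 + (1/8)*67 = -7 + 67/8 = 11/8 ≈ 1.3750)
A(t)*g = -3*11/8 = -33/8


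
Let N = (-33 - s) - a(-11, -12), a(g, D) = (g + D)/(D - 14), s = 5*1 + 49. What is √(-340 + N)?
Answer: 5*I*√11570/26 ≈ 20.685*I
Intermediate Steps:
s = 54 (s = 5 + 49 = 54)
a(g, D) = (D + g)/(-14 + D)
N = -2285/26 (N = (-33 - 1*54) - (-12 - 11)/(-14 - 12) = (-33 - 54) - (-23)/(-26) = -87 - (-1)*(-23)/26 = -87 - 1*23/26 = -87 - 23/26 = -2285/26 ≈ -87.885)
√(-340 + N) = √(-340 - 2285/26) = √(-11125/26) = 5*I*√11570/26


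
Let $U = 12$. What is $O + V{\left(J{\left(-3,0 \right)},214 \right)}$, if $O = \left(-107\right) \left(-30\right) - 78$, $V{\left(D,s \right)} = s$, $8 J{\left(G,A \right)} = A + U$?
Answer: $3346$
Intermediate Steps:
$J{\left(G,A \right)} = \frac{3}{2} + \frac{A}{8}$ ($J{\left(G,A \right)} = \frac{A + 12}{8} = \frac{12 + A}{8} = \frac{3}{2} + \frac{A}{8}$)
$O = 3132$ ($O = 3210 - 78 = 3132$)
$O + V{\left(J{\left(-3,0 \right)},214 \right)} = 3132 + 214 = 3346$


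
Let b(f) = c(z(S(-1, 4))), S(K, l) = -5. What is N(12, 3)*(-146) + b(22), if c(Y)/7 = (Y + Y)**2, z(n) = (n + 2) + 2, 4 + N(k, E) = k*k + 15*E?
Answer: -26982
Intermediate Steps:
N(k, E) = -4 + k**2 + 15*E (N(k, E) = -4 + (k*k + 15*E) = -4 + (k**2 + 15*E) = -4 + k**2 + 15*E)
z(n) = 4 + n (z(n) = (2 + n) + 2 = 4 + n)
c(Y) = 28*Y**2 (c(Y) = 7*(Y + Y)**2 = 7*(2*Y)**2 = 7*(4*Y**2) = 28*Y**2)
b(f) = 28 (b(f) = 28*(4 - 5)**2 = 28*(-1)**2 = 28*1 = 28)
N(12, 3)*(-146) + b(22) = (-4 + 12**2 + 15*3)*(-146) + 28 = (-4 + 144 + 45)*(-146) + 28 = 185*(-146) + 28 = -27010 + 28 = -26982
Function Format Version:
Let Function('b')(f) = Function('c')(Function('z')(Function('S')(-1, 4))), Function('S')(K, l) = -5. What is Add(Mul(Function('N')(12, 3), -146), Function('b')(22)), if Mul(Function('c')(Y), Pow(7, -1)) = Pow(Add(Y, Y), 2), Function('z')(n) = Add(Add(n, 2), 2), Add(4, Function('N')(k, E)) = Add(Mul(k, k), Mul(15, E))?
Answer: -26982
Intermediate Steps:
Function('N')(k, E) = Add(-4, Pow(k, 2), Mul(15, E)) (Function('N')(k, E) = Add(-4, Add(Mul(k, k), Mul(15, E))) = Add(-4, Add(Pow(k, 2), Mul(15, E))) = Add(-4, Pow(k, 2), Mul(15, E)))
Function('z')(n) = Add(4, n) (Function('z')(n) = Add(Add(2, n), 2) = Add(4, n))
Function('c')(Y) = Mul(28, Pow(Y, 2)) (Function('c')(Y) = Mul(7, Pow(Add(Y, Y), 2)) = Mul(7, Pow(Mul(2, Y), 2)) = Mul(7, Mul(4, Pow(Y, 2))) = Mul(28, Pow(Y, 2)))
Function('b')(f) = 28 (Function('b')(f) = Mul(28, Pow(Add(4, -5), 2)) = Mul(28, Pow(-1, 2)) = Mul(28, 1) = 28)
Add(Mul(Function('N')(12, 3), -146), Function('b')(22)) = Add(Mul(Add(-4, Pow(12, 2), Mul(15, 3)), -146), 28) = Add(Mul(Add(-4, 144, 45), -146), 28) = Add(Mul(185, -146), 28) = Add(-27010, 28) = -26982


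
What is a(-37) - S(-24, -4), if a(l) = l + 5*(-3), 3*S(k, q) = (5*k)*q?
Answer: -212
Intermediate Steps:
S(k, q) = 5*k*q/3 (S(k, q) = ((5*k)*q)/3 = (5*k*q)/3 = 5*k*q/3)
a(l) = -15 + l (a(l) = l - 15 = -15 + l)
a(-37) - S(-24, -4) = (-15 - 37) - 5*(-24)*(-4)/3 = -52 - 1*160 = -52 - 160 = -212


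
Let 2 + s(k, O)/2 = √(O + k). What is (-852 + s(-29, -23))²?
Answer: 732528 - 6848*I*√13 ≈ 7.3253e+5 - 24691.0*I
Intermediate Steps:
s(k, O) = -4 + 2*√(O + k)
(-852 + s(-29, -23))² = (-852 + (-4 + 2*√(-23 - 29)))² = (-852 + (-4 + 2*√(-52)))² = (-852 + (-4 + 2*(2*I*√13)))² = (-852 + (-4 + 4*I*√13))² = (-856 + 4*I*√13)²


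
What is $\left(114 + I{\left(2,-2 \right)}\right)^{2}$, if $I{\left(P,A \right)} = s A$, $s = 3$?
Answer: $11664$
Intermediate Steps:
$I{\left(P,A \right)} = 3 A$
$\left(114 + I{\left(2,-2 \right)}\right)^{2} = \left(114 + 3 \left(-2\right)\right)^{2} = \left(114 - 6\right)^{2} = 108^{2} = 11664$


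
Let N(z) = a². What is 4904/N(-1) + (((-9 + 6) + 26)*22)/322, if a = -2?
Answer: 8593/7 ≈ 1227.6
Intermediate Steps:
N(z) = 4 (N(z) = (-2)² = 4)
4904/N(-1) + (((-9 + 6) + 26)*22)/322 = 4904/4 + (((-9 + 6) + 26)*22)/322 = 4904*(¼) + ((-3 + 26)*22)*(1/322) = 1226 + (23*22)*(1/322) = 1226 + 506*(1/322) = 1226 + 11/7 = 8593/7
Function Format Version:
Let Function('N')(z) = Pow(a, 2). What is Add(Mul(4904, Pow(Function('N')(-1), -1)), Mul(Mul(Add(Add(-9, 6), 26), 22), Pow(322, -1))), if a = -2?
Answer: Rational(8593, 7) ≈ 1227.6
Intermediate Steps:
Function('N')(z) = 4 (Function('N')(z) = Pow(-2, 2) = 4)
Add(Mul(4904, Pow(Function('N')(-1), -1)), Mul(Mul(Add(Add(-9, 6), 26), 22), Pow(322, -1))) = Add(Mul(4904, Pow(4, -1)), Mul(Mul(Add(Add(-9, 6), 26), 22), Pow(322, -1))) = Add(Mul(4904, Rational(1, 4)), Mul(Mul(Add(-3, 26), 22), Rational(1, 322))) = Add(1226, Mul(Mul(23, 22), Rational(1, 322))) = Add(1226, Mul(506, Rational(1, 322))) = Add(1226, Rational(11, 7)) = Rational(8593, 7)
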